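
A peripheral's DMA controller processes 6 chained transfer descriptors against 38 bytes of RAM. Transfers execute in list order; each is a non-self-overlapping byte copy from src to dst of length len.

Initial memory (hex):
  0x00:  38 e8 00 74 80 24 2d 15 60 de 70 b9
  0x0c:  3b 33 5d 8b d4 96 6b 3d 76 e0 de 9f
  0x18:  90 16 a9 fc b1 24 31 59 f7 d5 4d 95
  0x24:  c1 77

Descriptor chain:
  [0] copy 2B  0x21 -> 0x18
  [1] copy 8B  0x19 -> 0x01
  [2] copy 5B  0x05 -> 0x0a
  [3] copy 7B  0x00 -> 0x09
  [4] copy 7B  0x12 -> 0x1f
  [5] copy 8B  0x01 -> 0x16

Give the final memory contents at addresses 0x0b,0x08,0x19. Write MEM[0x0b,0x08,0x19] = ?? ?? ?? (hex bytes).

MEM[0x0b,0x08,0x19] = a9 f7 b1

D0: mem[0x18..0x19] <- [d5 4d]
D1: mem[0x01..0x08] <- [4d a9 fc b1 24 31 59 f7]
D2: mem[0x0a..0x0e] <- [24 31 59 f7 de]
D3: mem[0x09..0x0f] <- [38 4d a9 fc b1 24 31]
D4: mem[0x1f..0x25] <- [6b 3d 76 e0 de 9f d5]
D5: mem[0x16..0x1d] <- [4d a9 fc b1 24 31 59 f7]
query mem[0x0b]=0xa9, mem[0x08]=0xf7, mem[0x19]=0xb1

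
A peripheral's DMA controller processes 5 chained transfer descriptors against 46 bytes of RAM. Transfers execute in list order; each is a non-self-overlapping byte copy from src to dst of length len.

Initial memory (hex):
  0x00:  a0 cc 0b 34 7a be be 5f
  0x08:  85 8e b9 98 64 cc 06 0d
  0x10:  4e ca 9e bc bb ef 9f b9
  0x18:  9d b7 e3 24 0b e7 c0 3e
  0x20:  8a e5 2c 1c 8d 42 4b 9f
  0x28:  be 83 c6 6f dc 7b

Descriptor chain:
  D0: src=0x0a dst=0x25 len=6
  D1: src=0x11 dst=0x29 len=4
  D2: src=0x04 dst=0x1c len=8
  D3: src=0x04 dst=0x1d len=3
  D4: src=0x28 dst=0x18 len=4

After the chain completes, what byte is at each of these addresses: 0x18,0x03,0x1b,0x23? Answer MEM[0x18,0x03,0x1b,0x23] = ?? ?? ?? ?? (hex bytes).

D0: mem[0x25..0x2a] <- [b9 98 64 cc 06 0d]
D1: mem[0x29..0x2c] <- [ca 9e bc bb]
D2: mem[0x1c..0x23] <- [7a be be 5f 85 8e b9 98]
D3: mem[0x1d..0x1f] <- [7a be be]
D4: mem[0x18..0x1b] <- [cc ca 9e bc]
query mem[0x18]=0xcc, mem[0x03]=0x34, mem[0x1b]=0xbc, mem[0x23]=0x98

MEM[0x18,0x03,0x1b,0x23] = cc 34 bc 98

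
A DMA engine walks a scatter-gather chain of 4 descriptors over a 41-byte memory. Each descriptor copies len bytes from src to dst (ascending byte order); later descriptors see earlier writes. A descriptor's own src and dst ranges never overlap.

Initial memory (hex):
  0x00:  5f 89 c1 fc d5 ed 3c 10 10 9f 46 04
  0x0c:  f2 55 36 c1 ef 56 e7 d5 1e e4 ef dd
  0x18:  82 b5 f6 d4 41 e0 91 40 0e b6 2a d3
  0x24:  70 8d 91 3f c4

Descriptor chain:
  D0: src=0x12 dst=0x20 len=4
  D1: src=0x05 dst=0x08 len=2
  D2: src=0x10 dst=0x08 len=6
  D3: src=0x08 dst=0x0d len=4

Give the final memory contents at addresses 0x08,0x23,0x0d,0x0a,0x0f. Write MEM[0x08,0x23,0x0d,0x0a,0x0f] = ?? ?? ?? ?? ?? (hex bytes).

  after D0: wrote 4B at 0x20 = e7d51ee4
  after D1: wrote 2B at 0x08 = ed3c
  after D2: wrote 6B at 0x08 = ef56e7d51ee4
  after D3: wrote 4B at 0x0d = ef56e7d5
query mem[0x08]=0xef, mem[0x23]=0xe4, mem[0x0d]=0xef, mem[0x0a]=0xe7, mem[0x0f]=0xe7

MEM[0x08,0x23,0x0d,0x0a,0x0f] = ef e4 ef e7 e7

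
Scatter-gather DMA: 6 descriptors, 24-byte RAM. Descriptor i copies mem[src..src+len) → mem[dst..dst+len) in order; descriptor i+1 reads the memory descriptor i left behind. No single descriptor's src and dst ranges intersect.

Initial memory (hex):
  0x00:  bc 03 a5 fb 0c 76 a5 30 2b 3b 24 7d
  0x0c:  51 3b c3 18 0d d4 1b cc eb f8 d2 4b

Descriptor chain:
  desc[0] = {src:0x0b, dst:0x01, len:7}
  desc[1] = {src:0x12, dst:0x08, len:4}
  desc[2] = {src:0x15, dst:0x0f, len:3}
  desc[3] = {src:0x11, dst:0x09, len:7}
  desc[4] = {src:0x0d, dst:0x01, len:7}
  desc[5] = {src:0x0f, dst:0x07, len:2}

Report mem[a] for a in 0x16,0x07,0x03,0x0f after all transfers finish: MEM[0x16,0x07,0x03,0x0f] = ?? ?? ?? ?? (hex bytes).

[0] 0x0b->0x01 len=7 : 7d 51 3b c3 18 0d d4
[1] 0x12->0x08 len=4 : 1b cc eb f8
[2] 0x15->0x0f len=3 : f8 d2 4b
[3] 0x11->0x09 len=7 : 4b 1b cc eb f8 d2 4b
[4] 0x0d->0x01 len=7 : f8 d2 4b d2 4b 1b cc
[5] 0x0f->0x07 len=2 : 4b d2
query mem[0x16]=0xd2, mem[0x07]=0x4b, mem[0x03]=0x4b, mem[0x0f]=0x4b

MEM[0x16,0x07,0x03,0x0f] = d2 4b 4b 4b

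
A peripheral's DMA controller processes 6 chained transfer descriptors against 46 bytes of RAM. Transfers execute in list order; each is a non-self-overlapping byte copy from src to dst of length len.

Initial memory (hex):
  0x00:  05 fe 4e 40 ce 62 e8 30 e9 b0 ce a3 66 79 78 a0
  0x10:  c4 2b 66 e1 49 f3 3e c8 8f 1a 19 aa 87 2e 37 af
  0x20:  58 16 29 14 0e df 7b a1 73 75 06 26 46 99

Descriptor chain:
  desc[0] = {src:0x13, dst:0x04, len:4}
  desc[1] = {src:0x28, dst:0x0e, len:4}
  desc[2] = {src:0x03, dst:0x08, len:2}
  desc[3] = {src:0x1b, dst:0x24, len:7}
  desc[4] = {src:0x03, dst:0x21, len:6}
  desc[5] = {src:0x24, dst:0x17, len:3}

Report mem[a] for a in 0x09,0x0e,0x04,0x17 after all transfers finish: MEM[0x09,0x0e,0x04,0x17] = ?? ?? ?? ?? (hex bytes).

MEM[0x09,0x0e,0x04,0x17] = e1 73 e1 f3

#0 dst[0x04+4] := {0xe1,0x49,0xf3,0x3e}
#1 dst[0x0e+4] := {0x73,0x75,0x06,0x26}
#2 dst[0x08+2] := {0x40,0xe1}
#3 dst[0x24+7] := {0xaa,0x87,0x2e,0x37,0xaf,0x58,0x16}
#4 dst[0x21+6] := {0x40,0xe1,0x49,0xf3,0x3e,0x40}
#5 dst[0x17+3] := {0xf3,0x3e,0x40}
query mem[0x09]=0xe1, mem[0x0e]=0x73, mem[0x04]=0xe1, mem[0x17]=0xf3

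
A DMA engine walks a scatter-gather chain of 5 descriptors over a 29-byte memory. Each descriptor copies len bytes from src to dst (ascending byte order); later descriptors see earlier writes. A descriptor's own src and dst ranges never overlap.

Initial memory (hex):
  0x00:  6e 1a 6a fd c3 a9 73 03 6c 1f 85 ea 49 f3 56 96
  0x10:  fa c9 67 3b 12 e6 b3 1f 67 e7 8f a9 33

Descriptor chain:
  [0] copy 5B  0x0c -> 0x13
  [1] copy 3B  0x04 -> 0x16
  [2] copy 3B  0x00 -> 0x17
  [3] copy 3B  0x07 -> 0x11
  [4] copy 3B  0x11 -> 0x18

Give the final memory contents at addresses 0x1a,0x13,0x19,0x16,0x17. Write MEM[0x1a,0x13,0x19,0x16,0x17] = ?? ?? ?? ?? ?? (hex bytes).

D0: mem[0x13..0x17] <- [49 f3 56 96 fa]
D1: mem[0x16..0x18] <- [c3 a9 73]
D2: mem[0x17..0x19] <- [6e 1a 6a]
D3: mem[0x11..0x13] <- [03 6c 1f]
D4: mem[0x18..0x1a] <- [03 6c 1f]
query mem[0x1a]=0x1f, mem[0x13]=0x1f, mem[0x19]=0x6c, mem[0x16]=0xc3, mem[0x17]=0x6e

MEM[0x1a,0x13,0x19,0x16,0x17] = 1f 1f 6c c3 6e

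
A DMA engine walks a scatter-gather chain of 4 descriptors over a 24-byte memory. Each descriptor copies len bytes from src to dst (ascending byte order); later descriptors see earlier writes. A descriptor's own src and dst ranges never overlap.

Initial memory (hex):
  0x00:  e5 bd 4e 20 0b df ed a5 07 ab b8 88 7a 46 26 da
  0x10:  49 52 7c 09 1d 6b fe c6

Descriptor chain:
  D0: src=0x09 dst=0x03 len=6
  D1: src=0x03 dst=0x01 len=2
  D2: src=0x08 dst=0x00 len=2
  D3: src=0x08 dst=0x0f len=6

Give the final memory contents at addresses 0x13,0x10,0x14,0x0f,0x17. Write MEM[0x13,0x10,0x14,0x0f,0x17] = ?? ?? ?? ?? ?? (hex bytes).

MEM[0x13,0x10,0x14,0x0f,0x17] = 7a ab 46 26 c6

  after D0: wrote 6B at 0x03 = abb8887a4626
  after D1: wrote 2B at 0x01 = abb8
  after D2: wrote 2B at 0x00 = 26ab
  after D3: wrote 6B at 0x0f = 26abb8887a46
query mem[0x13]=0x7a, mem[0x10]=0xab, mem[0x14]=0x46, mem[0x0f]=0x26, mem[0x17]=0xc6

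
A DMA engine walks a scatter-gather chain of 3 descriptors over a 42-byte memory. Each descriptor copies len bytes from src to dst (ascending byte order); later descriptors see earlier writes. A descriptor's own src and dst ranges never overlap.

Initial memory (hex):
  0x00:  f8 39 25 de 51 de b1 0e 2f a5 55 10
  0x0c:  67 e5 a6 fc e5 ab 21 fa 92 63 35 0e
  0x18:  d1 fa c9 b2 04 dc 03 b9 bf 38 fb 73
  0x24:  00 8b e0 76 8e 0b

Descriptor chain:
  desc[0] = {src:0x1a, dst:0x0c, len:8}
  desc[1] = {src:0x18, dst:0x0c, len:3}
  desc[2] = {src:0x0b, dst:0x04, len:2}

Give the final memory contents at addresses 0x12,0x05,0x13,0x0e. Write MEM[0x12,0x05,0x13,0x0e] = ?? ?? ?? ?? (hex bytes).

MEM[0x12,0x05,0x13,0x0e] = bf d1 38 c9

#0 dst[0x0c+8] := {0xc9,0xb2,0x04,0xdc,0x03,0xb9,0xbf,0x38}
#1 dst[0x0c+3] := {0xd1,0xfa,0xc9}
#2 dst[0x04+2] := {0x10,0xd1}
query mem[0x12]=0xbf, mem[0x05]=0xd1, mem[0x13]=0x38, mem[0x0e]=0xc9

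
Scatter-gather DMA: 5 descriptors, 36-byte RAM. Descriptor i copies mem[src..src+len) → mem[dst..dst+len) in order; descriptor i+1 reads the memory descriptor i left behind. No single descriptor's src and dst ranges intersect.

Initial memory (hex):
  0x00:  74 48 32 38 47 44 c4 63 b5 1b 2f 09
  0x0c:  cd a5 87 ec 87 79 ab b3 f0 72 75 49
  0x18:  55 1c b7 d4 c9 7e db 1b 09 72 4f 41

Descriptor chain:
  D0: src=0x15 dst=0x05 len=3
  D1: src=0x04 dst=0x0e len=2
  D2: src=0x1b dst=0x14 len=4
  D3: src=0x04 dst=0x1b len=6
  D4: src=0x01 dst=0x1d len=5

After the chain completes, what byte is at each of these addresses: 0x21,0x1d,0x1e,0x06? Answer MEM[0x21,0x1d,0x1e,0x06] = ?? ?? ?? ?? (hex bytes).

MEM[0x21,0x1d,0x1e,0x06] = 72 48 32 75

D0: mem[0x05..0x07] <- [72 75 49]
D1: mem[0x0e..0x0f] <- [47 72]
D2: mem[0x14..0x17] <- [d4 c9 7e db]
D3: mem[0x1b..0x20] <- [47 72 75 49 b5 1b]
D4: mem[0x1d..0x21] <- [48 32 38 47 72]
query mem[0x21]=0x72, mem[0x1d]=0x48, mem[0x1e]=0x32, mem[0x06]=0x75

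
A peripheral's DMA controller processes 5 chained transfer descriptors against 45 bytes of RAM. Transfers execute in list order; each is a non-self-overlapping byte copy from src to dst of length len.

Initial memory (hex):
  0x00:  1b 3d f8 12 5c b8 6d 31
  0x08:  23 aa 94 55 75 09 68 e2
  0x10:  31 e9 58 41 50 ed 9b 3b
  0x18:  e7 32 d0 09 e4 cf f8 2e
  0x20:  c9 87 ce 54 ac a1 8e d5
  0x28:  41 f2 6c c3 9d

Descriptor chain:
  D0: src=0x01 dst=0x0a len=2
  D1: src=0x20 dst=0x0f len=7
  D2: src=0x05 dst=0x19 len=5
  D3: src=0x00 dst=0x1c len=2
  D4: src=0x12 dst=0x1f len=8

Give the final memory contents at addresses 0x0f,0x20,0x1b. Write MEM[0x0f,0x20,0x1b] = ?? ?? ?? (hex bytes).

MEM[0x0f,0x20,0x1b] = c9 ac 31

[0] 0x01->0x0a len=2 : 3d f8
[1] 0x20->0x0f len=7 : c9 87 ce 54 ac a1 8e
[2] 0x05->0x19 len=5 : b8 6d 31 23 aa
[3] 0x00->0x1c len=2 : 1b 3d
[4] 0x12->0x1f len=8 : 54 ac a1 8e 9b 3b e7 b8
query mem[0x0f]=0xc9, mem[0x20]=0xac, mem[0x1b]=0x31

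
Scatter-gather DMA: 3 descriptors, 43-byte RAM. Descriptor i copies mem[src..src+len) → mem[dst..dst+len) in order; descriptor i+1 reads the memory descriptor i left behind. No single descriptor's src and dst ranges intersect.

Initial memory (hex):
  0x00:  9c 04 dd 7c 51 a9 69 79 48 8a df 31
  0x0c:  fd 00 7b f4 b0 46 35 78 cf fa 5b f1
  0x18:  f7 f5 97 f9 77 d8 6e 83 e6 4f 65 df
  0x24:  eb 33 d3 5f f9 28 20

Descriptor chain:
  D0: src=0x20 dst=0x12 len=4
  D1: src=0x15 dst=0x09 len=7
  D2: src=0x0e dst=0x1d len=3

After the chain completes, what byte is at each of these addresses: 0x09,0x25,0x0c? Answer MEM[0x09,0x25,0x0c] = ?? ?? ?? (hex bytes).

[0] 0x20->0x12 len=4 : e6 4f 65 df
[1] 0x15->0x09 len=7 : df 5b f1 f7 f5 97 f9
[2] 0x0e->0x1d len=3 : 97 f9 b0
query mem[0x09]=0xdf, mem[0x25]=0x33, mem[0x0c]=0xf7

MEM[0x09,0x25,0x0c] = df 33 f7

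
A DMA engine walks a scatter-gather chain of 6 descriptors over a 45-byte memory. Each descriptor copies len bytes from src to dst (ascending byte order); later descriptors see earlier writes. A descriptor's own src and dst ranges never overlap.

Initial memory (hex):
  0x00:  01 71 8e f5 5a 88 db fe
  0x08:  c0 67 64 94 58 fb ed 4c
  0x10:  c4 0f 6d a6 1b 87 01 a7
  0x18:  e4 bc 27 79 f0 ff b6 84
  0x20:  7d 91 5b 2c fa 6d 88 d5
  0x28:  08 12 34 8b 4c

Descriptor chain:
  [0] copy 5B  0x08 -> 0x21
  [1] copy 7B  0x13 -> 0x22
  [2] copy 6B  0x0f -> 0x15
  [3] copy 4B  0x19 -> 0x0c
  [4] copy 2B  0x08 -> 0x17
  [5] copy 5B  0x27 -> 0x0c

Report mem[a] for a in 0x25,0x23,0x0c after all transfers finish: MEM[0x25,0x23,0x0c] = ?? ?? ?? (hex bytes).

#0 dst[0x21+5] := {0xc0,0x67,0x64,0x94,0x58}
#1 dst[0x22+7] := {0xa6,0x1b,0x87,0x01,0xa7,0xe4,0xbc}
#2 dst[0x15+6] := {0x4c,0xc4,0x0f,0x6d,0xa6,0x1b}
#3 dst[0x0c+4] := {0xa6,0x1b,0x79,0xf0}
#4 dst[0x17+2] := {0xc0,0x67}
#5 dst[0x0c+5] := {0xe4,0xbc,0x12,0x34,0x8b}
query mem[0x25]=0x01, mem[0x23]=0x1b, mem[0x0c]=0xe4

MEM[0x25,0x23,0x0c] = 01 1b e4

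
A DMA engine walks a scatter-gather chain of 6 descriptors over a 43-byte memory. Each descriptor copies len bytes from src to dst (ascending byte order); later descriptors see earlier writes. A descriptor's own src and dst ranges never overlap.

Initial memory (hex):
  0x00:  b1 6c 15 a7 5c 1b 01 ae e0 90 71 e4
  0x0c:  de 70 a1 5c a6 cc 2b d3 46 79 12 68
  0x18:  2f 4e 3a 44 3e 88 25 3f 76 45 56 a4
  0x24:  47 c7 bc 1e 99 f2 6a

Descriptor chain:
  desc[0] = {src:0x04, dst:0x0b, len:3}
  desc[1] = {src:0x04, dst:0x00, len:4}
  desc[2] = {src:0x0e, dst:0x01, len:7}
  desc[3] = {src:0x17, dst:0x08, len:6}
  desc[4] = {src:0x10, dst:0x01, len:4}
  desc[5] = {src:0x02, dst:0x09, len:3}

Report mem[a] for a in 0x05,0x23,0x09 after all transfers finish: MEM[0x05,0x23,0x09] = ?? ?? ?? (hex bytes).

MEM[0x05,0x23,0x09] = 2b a4 cc

D0: mem[0x0b..0x0d] <- [5c 1b 01]
D1: mem[0x00..0x03] <- [5c 1b 01 ae]
D2: mem[0x01..0x07] <- [a1 5c a6 cc 2b d3 46]
D3: mem[0x08..0x0d] <- [68 2f 4e 3a 44 3e]
D4: mem[0x01..0x04] <- [a6 cc 2b d3]
D5: mem[0x09..0x0b] <- [cc 2b d3]
query mem[0x05]=0x2b, mem[0x23]=0xa4, mem[0x09]=0xcc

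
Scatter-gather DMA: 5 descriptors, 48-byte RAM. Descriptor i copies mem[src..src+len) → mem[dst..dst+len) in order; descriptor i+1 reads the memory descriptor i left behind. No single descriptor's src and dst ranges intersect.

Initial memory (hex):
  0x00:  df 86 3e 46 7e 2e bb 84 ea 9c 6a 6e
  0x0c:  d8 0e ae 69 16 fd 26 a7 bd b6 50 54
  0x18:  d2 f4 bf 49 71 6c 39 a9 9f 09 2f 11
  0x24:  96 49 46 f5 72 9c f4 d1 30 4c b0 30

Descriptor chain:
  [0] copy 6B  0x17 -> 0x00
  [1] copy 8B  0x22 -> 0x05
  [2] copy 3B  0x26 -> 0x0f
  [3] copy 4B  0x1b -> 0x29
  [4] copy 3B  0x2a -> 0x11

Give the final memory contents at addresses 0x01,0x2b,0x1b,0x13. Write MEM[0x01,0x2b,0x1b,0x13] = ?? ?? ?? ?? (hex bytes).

  after D0: wrote 6B at 0x00 = 54d2f4bf4971
  after D1: wrote 8B at 0x05 = 2f11964946f5729c
  after D2: wrote 3B at 0x0f = 46f572
  after D3: wrote 4B at 0x29 = 49716c39
  after D4: wrote 3B at 0x11 = 716c39
query mem[0x01]=0xd2, mem[0x2b]=0x6c, mem[0x1b]=0x49, mem[0x13]=0x39

MEM[0x01,0x2b,0x1b,0x13] = d2 6c 49 39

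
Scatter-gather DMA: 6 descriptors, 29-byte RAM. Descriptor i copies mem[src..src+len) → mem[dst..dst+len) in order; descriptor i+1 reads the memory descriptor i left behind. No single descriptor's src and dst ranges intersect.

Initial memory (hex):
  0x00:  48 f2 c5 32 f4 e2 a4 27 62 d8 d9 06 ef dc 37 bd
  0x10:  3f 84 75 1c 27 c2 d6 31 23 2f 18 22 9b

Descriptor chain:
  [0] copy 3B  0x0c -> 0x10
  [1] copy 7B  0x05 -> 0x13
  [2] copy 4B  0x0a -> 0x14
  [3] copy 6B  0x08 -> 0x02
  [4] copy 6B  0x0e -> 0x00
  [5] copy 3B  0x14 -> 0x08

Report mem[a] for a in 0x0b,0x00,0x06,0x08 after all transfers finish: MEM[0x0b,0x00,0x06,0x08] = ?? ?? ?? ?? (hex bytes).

MEM[0x0b,0x00,0x06,0x08] = 06 37 ef d9

D0: mem[0x10..0x12] <- [ef dc 37]
D1: mem[0x13..0x19] <- [e2 a4 27 62 d8 d9 06]
D2: mem[0x14..0x17] <- [d9 06 ef dc]
D3: mem[0x02..0x07] <- [62 d8 d9 06 ef dc]
D4: mem[0x00..0x05] <- [37 bd ef dc 37 e2]
D5: mem[0x08..0x0a] <- [d9 06 ef]
query mem[0x0b]=0x06, mem[0x00]=0x37, mem[0x06]=0xef, mem[0x08]=0xd9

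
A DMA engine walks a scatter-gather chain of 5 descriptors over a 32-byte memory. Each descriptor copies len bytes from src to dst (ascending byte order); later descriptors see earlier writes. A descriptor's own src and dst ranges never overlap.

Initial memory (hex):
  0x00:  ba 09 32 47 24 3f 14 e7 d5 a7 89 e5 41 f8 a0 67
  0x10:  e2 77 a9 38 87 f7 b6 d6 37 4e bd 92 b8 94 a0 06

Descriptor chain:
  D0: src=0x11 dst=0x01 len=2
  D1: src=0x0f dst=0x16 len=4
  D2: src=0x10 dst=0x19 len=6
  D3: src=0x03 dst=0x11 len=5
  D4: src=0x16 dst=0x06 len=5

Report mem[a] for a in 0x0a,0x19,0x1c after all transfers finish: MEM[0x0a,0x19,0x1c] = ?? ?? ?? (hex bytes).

MEM[0x0a,0x19,0x1c] = 77 e2 38

  after D0: wrote 2B at 0x01 = 77a9
  after D1: wrote 4B at 0x16 = 67e277a9
  after D2: wrote 6B at 0x19 = e277a93887f7
  after D3: wrote 5B at 0x11 = 47243f14e7
  after D4: wrote 5B at 0x06 = 67e277e277
query mem[0x0a]=0x77, mem[0x19]=0xe2, mem[0x1c]=0x38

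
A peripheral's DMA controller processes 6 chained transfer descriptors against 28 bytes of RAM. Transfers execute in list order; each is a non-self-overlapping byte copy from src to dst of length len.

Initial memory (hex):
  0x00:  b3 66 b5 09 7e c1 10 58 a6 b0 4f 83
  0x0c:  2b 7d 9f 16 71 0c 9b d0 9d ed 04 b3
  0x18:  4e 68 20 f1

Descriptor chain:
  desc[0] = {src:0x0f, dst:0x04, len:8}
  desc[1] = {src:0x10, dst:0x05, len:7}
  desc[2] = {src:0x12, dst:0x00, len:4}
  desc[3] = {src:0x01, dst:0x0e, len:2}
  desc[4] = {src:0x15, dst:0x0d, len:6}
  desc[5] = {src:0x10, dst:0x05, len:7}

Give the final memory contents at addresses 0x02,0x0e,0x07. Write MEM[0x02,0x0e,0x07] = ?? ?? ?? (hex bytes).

D0: mem[0x04..0x0b] <- [16 71 0c 9b d0 9d ed 04]
D1: mem[0x05..0x0b] <- [71 0c 9b d0 9d ed 04]
D2: mem[0x00..0x03] <- [9b d0 9d ed]
D3: mem[0x0e..0x0f] <- [d0 9d]
D4: mem[0x0d..0x12] <- [ed 04 b3 4e 68 20]
D5: mem[0x05..0x0b] <- [4e 68 20 d0 9d ed 04]
query mem[0x02]=0x9d, mem[0x0e]=0x04, mem[0x07]=0x20

MEM[0x02,0x0e,0x07] = 9d 04 20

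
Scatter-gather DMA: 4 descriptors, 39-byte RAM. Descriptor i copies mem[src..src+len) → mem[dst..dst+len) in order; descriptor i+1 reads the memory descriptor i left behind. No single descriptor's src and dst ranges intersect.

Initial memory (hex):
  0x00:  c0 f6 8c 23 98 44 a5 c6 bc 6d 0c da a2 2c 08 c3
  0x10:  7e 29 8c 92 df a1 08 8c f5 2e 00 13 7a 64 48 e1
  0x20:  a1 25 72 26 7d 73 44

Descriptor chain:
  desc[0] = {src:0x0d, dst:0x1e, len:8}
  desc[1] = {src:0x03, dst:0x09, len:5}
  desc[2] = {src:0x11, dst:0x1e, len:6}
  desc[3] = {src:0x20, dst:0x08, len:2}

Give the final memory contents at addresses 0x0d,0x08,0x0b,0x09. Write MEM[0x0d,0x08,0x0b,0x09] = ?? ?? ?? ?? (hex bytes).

MEM[0x0d,0x08,0x0b,0x09] = c6 92 44 df

#0 dst[0x1e+8] := {0x2c,0x08,0xc3,0x7e,0x29,0x8c,0x92,0xdf}
#1 dst[0x09+5] := {0x23,0x98,0x44,0xa5,0xc6}
#2 dst[0x1e+6] := {0x29,0x8c,0x92,0xdf,0xa1,0x08}
#3 dst[0x08+2] := {0x92,0xdf}
query mem[0x0d]=0xc6, mem[0x08]=0x92, mem[0x0b]=0x44, mem[0x09]=0xdf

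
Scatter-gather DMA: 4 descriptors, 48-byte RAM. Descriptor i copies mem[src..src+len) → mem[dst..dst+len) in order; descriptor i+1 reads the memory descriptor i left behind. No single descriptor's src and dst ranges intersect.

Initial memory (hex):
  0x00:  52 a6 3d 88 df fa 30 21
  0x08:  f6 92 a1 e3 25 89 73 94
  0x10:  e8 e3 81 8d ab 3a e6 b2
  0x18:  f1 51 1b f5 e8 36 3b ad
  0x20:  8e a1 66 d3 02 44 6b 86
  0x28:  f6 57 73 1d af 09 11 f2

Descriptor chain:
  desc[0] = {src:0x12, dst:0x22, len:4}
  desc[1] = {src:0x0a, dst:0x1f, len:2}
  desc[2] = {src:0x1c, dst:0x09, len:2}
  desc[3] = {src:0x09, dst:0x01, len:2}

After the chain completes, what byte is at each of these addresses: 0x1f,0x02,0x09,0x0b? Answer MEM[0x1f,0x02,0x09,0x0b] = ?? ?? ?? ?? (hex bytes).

MEM[0x1f,0x02,0x09,0x0b] = a1 36 e8 e3

D0: mem[0x22..0x25] <- [81 8d ab 3a]
D1: mem[0x1f..0x20] <- [a1 e3]
D2: mem[0x09..0x0a] <- [e8 36]
D3: mem[0x01..0x02] <- [e8 36]
query mem[0x1f]=0xa1, mem[0x02]=0x36, mem[0x09]=0xe8, mem[0x0b]=0xe3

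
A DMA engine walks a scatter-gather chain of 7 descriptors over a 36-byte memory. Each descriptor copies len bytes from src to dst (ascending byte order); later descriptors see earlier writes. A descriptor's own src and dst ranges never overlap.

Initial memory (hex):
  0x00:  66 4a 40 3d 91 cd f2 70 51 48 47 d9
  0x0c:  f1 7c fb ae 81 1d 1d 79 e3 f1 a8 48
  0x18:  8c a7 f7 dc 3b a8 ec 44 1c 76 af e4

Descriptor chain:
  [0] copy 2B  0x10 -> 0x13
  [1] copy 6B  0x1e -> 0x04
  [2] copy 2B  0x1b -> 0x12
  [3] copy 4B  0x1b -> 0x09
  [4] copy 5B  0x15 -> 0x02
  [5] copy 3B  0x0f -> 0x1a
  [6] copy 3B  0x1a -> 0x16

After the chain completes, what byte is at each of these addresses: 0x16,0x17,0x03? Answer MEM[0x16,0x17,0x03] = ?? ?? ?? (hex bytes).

MEM[0x16,0x17,0x03] = ae 81 a8

[0] 0x10->0x13 len=2 : 81 1d
[1] 0x1e->0x04 len=6 : ec 44 1c 76 af e4
[2] 0x1b->0x12 len=2 : dc 3b
[3] 0x1b->0x09 len=4 : dc 3b a8 ec
[4] 0x15->0x02 len=5 : f1 a8 48 8c a7
[5] 0x0f->0x1a len=3 : ae 81 1d
[6] 0x1a->0x16 len=3 : ae 81 1d
query mem[0x16]=0xae, mem[0x17]=0x81, mem[0x03]=0xa8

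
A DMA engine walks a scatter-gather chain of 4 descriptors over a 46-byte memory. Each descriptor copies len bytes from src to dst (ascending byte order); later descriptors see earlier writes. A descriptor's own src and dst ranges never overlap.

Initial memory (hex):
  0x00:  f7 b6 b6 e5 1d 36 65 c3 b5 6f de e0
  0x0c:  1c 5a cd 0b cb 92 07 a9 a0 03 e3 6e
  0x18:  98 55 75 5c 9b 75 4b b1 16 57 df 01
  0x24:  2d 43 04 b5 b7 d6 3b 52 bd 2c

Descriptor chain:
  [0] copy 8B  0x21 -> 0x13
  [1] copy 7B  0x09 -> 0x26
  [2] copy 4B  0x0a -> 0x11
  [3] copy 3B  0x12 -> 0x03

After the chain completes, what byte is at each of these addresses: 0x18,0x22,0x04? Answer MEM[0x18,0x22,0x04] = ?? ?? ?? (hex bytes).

MEM[0x18,0x22,0x04] = 04 df 1c

  after D0: wrote 8B at 0x13 = 57df012d4304b5b7
  after D1: wrote 7B at 0x26 = 6fdee01c5acd0b
  after D2: wrote 4B at 0x11 = dee01c5a
  after D3: wrote 3B at 0x03 = e01c5a
query mem[0x18]=0x04, mem[0x22]=0xdf, mem[0x04]=0x1c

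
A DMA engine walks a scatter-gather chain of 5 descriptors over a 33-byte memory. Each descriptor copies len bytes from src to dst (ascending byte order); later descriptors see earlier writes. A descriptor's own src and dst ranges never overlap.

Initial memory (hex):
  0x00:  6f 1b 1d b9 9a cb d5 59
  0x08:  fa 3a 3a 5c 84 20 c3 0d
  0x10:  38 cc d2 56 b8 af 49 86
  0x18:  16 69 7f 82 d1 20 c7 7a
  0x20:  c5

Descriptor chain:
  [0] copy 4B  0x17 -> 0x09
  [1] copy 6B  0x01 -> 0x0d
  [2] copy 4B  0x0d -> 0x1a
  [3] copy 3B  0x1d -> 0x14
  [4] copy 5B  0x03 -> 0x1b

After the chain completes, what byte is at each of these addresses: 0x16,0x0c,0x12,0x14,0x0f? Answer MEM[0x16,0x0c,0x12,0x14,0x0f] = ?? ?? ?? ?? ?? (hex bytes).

#0 dst[0x09+4] := {0x86,0x16,0x69,0x7f}
#1 dst[0x0d+6] := {0x1b,0x1d,0xb9,0x9a,0xcb,0xd5}
#2 dst[0x1a+4] := {0x1b,0x1d,0xb9,0x9a}
#3 dst[0x14+3] := {0x9a,0xc7,0x7a}
#4 dst[0x1b+5] := {0xb9,0x9a,0xcb,0xd5,0x59}
query mem[0x16]=0x7a, mem[0x0c]=0x7f, mem[0x12]=0xd5, mem[0x14]=0x9a, mem[0x0f]=0xb9

MEM[0x16,0x0c,0x12,0x14,0x0f] = 7a 7f d5 9a b9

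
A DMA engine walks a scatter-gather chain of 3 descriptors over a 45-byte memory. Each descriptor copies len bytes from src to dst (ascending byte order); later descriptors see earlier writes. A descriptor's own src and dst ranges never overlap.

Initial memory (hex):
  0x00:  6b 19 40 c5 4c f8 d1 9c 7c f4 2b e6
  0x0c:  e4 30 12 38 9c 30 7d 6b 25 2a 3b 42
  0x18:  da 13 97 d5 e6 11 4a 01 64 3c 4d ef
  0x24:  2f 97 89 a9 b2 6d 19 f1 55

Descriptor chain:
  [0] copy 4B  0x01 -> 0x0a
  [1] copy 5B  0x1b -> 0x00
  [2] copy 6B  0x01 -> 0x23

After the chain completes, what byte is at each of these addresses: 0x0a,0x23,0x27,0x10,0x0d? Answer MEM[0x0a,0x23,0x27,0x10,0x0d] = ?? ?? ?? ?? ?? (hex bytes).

  after D0: wrote 4B at 0x0a = 1940c54c
  after D1: wrote 5B at 0x00 = d5e6114a01
  after D2: wrote 6B at 0x23 = e6114a01f8d1
query mem[0x0a]=0x19, mem[0x23]=0xe6, mem[0x27]=0xf8, mem[0x10]=0x9c, mem[0x0d]=0x4c

MEM[0x0a,0x23,0x27,0x10,0x0d] = 19 e6 f8 9c 4c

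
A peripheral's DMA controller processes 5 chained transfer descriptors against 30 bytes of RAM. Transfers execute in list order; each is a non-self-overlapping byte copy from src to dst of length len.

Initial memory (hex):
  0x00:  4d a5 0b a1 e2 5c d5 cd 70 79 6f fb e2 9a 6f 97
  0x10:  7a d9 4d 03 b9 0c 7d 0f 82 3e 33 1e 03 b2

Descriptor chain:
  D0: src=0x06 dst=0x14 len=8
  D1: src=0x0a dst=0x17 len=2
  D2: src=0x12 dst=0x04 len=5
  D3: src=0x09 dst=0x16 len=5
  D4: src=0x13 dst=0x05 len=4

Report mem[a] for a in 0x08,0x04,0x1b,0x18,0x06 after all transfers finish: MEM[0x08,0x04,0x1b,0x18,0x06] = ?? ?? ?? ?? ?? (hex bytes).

D0: mem[0x14..0x1b] <- [d5 cd 70 79 6f fb e2 9a]
D1: mem[0x17..0x18] <- [6f fb]
D2: mem[0x04..0x08] <- [4d 03 d5 cd 70]
D3: mem[0x16..0x1a] <- [79 6f fb e2 9a]
D4: mem[0x05..0x08] <- [03 d5 cd 79]
query mem[0x08]=0x79, mem[0x04]=0x4d, mem[0x1b]=0x9a, mem[0x18]=0xfb, mem[0x06]=0xd5

MEM[0x08,0x04,0x1b,0x18,0x06] = 79 4d 9a fb d5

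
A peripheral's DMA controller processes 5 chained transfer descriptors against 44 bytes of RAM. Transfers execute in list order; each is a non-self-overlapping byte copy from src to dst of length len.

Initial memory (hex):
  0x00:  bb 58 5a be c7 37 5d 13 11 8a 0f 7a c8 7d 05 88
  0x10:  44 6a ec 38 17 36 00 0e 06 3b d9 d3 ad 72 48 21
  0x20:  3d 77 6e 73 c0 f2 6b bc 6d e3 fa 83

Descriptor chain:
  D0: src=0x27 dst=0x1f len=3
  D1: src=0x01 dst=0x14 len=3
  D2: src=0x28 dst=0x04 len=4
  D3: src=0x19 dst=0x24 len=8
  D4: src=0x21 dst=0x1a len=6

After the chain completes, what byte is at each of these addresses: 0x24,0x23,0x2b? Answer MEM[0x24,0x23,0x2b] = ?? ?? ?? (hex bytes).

#0 dst[0x1f+3] := {0xbc,0x6d,0xe3}
#1 dst[0x14+3] := {0x58,0x5a,0xbe}
#2 dst[0x04+4] := {0x6d,0xe3,0xfa,0x83}
#3 dst[0x24+8] := {0x3b,0xd9,0xd3,0xad,0x72,0x48,0xbc,0x6d}
#4 dst[0x1a+6] := {0xe3,0x6e,0x73,0x3b,0xd9,0xd3}
query mem[0x24]=0x3b, mem[0x23]=0x73, mem[0x2b]=0x6d

MEM[0x24,0x23,0x2b] = 3b 73 6d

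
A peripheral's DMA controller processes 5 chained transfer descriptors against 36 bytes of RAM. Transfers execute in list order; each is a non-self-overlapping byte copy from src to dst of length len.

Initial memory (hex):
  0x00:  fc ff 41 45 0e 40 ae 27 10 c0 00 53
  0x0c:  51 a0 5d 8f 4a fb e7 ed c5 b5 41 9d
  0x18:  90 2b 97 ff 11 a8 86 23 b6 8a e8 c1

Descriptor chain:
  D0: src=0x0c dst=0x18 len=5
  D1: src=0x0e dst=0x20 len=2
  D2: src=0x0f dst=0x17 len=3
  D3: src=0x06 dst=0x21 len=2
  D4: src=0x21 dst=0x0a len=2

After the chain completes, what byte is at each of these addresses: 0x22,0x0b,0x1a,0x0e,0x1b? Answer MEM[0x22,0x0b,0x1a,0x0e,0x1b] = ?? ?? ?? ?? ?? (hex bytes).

MEM[0x22,0x0b,0x1a,0x0e,0x1b] = 27 27 5d 5d 8f

#0 dst[0x18+5] := {0x51,0xa0,0x5d,0x8f,0x4a}
#1 dst[0x20+2] := {0x5d,0x8f}
#2 dst[0x17+3] := {0x8f,0x4a,0xfb}
#3 dst[0x21+2] := {0xae,0x27}
#4 dst[0x0a+2] := {0xae,0x27}
query mem[0x22]=0x27, mem[0x0b]=0x27, mem[0x1a]=0x5d, mem[0x0e]=0x5d, mem[0x1b]=0x8f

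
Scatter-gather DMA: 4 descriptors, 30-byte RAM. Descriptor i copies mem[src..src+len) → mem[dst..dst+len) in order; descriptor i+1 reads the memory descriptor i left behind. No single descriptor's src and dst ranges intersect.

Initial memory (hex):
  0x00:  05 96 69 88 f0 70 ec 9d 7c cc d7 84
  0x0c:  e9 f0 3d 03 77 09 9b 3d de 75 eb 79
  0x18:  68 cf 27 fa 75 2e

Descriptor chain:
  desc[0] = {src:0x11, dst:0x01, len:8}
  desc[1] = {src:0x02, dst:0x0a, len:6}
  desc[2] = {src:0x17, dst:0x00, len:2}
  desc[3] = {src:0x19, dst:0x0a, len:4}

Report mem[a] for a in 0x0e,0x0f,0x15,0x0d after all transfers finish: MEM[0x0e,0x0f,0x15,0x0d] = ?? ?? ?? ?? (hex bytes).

MEM[0x0e,0x0f,0x15,0x0d] = eb 79 75 75

#0 dst[0x01+8] := {0x09,0x9b,0x3d,0xde,0x75,0xeb,0x79,0x68}
#1 dst[0x0a+6] := {0x9b,0x3d,0xde,0x75,0xeb,0x79}
#2 dst[0x00+2] := {0x79,0x68}
#3 dst[0x0a+4] := {0xcf,0x27,0xfa,0x75}
query mem[0x0e]=0xeb, mem[0x0f]=0x79, mem[0x15]=0x75, mem[0x0d]=0x75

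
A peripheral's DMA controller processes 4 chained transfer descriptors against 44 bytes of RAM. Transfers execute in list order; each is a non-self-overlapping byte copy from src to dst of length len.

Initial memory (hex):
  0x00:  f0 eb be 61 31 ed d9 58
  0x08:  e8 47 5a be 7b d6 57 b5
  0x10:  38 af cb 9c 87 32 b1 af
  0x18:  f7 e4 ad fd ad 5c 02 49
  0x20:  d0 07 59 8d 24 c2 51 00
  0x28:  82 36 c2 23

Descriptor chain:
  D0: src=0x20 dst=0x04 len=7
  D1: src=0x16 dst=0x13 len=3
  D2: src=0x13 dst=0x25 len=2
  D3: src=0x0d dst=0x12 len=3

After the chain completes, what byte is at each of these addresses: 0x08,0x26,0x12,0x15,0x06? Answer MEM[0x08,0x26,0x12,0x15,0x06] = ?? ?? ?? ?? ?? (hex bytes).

MEM[0x08,0x26,0x12,0x15,0x06] = 24 af d6 f7 59

[0] 0x20->0x04 len=7 : d0 07 59 8d 24 c2 51
[1] 0x16->0x13 len=3 : b1 af f7
[2] 0x13->0x25 len=2 : b1 af
[3] 0x0d->0x12 len=3 : d6 57 b5
query mem[0x08]=0x24, mem[0x26]=0xaf, mem[0x12]=0xd6, mem[0x15]=0xf7, mem[0x06]=0x59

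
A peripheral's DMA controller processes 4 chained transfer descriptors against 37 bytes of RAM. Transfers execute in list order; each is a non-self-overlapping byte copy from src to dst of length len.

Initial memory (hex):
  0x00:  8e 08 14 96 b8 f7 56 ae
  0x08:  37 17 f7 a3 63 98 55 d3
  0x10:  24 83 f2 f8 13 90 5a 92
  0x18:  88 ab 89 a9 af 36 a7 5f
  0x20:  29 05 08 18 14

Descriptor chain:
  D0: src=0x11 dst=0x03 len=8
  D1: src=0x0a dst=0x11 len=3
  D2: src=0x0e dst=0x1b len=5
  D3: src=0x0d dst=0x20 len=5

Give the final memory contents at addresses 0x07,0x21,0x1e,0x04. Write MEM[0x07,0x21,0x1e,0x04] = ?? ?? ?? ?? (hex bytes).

D0: mem[0x03..0x0a] <- [83 f2 f8 13 90 5a 92 88]
D1: mem[0x11..0x13] <- [88 a3 63]
D2: mem[0x1b..0x1f] <- [55 d3 24 88 a3]
D3: mem[0x20..0x24] <- [98 55 d3 24 88]
query mem[0x07]=0x90, mem[0x21]=0x55, mem[0x1e]=0x88, mem[0x04]=0xf2

MEM[0x07,0x21,0x1e,0x04] = 90 55 88 f2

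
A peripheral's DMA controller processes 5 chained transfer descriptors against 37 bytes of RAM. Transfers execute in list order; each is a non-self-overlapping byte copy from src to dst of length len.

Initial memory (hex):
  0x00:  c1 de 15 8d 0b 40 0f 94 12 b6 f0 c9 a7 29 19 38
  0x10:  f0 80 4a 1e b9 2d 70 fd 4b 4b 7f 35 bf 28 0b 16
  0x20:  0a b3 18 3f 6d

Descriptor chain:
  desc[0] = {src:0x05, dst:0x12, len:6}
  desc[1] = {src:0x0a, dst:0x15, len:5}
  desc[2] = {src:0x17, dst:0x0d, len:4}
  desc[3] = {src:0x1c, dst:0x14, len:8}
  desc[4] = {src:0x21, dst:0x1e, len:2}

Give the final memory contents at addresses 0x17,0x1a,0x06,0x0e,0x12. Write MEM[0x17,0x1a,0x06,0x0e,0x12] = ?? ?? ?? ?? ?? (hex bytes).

MEM[0x17,0x1a,0x06,0x0e,0x12] = 16 18 0f 29 40

D0: mem[0x12..0x17] <- [40 0f 94 12 b6 f0]
D1: mem[0x15..0x19] <- [f0 c9 a7 29 19]
D2: mem[0x0d..0x10] <- [a7 29 19 7f]
D3: mem[0x14..0x1b] <- [bf 28 0b 16 0a b3 18 3f]
D4: mem[0x1e..0x1f] <- [b3 18]
query mem[0x17]=0x16, mem[0x1a]=0x18, mem[0x06]=0x0f, mem[0x0e]=0x29, mem[0x12]=0x40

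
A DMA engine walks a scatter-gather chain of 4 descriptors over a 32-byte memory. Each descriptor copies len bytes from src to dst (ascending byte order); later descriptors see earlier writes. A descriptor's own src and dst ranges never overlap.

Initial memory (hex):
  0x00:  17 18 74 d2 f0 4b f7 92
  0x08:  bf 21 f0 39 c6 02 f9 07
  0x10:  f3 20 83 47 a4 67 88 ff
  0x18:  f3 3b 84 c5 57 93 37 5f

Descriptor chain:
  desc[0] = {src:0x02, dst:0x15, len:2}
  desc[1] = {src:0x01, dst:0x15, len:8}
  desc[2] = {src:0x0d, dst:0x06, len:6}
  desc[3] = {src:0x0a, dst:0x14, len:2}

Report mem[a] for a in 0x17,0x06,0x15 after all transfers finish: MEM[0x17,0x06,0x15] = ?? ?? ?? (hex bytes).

#0 dst[0x15+2] := {0x74,0xd2}
#1 dst[0x15+8] := {0x18,0x74,0xd2,0xf0,0x4b,0xf7,0x92,0xbf}
#2 dst[0x06+6] := {0x02,0xf9,0x07,0xf3,0x20,0x83}
#3 dst[0x14+2] := {0x20,0x83}
query mem[0x17]=0xd2, mem[0x06]=0x02, mem[0x15]=0x83

MEM[0x17,0x06,0x15] = d2 02 83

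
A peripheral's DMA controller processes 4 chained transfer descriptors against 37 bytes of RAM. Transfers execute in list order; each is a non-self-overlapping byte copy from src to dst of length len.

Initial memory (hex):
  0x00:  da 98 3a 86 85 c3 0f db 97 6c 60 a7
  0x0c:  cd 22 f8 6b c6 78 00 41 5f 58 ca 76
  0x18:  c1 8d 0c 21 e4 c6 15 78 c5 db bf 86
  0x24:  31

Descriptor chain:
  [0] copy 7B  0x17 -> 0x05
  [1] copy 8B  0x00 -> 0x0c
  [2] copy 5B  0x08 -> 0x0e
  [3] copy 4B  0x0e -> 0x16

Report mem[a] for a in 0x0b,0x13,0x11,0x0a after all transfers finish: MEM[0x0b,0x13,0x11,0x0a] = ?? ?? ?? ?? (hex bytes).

MEM[0x0b,0x13,0x11,0x0a] = c6 8d c6 e4

#0 dst[0x05+7] := {0x76,0xc1,0x8d,0x0c,0x21,0xe4,0xc6}
#1 dst[0x0c+8] := {0xda,0x98,0x3a,0x86,0x85,0x76,0xc1,0x8d}
#2 dst[0x0e+5] := {0x0c,0x21,0xe4,0xc6,0xda}
#3 dst[0x16+4] := {0x0c,0x21,0xe4,0xc6}
query mem[0x0b]=0xc6, mem[0x13]=0x8d, mem[0x11]=0xc6, mem[0x0a]=0xe4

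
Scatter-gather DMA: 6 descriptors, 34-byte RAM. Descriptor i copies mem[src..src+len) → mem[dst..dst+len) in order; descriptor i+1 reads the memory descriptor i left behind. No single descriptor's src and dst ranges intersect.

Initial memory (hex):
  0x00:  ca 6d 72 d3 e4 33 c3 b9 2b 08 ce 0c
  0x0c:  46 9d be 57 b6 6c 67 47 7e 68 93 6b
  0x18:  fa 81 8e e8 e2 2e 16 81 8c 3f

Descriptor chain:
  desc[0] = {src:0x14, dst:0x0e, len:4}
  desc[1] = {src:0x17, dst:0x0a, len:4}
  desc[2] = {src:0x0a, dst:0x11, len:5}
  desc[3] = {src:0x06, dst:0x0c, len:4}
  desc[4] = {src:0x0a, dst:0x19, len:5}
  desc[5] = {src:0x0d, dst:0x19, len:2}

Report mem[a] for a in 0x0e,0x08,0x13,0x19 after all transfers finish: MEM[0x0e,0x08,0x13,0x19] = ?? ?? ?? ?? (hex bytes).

  after D0: wrote 4B at 0x0e = 7e68936b
  after D1: wrote 4B at 0x0a = 6bfa818e
  after D2: wrote 5B at 0x11 = 6bfa818e7e
  after D3: wrote 4B at 0x0c = c3b92b08
  after D4: wrote 5B at 0x19 = 6bfac3b92b
  after D5: wrote 2B at 0x19 = b92b
query mem[0x0e]=0x2b, mem[0x08]=0x2b, mem[0x13]=0x81, mem[0x19]=0xb9

MEM[0x0e,0x08,0x13,0x19] = 2b 2b 81 b9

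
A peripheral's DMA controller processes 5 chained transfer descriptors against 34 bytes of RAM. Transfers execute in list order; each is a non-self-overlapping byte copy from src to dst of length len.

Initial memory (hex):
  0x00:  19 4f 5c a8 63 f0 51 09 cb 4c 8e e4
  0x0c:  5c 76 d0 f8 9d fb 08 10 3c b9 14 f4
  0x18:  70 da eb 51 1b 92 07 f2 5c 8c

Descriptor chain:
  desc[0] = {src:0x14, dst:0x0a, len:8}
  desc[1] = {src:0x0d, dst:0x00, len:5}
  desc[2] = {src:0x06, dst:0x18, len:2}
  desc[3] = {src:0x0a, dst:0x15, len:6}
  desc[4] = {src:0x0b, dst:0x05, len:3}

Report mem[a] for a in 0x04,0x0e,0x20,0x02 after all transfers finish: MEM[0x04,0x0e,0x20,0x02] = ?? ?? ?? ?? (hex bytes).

MEM[0x04,0x0e,0x20,0x02] = 51 70 5c da

#0 dst[0x0a+8] := {0x3c,0xb9,0x14,0xf4,0x70,0xda,0xeb,0x51}
#1 dst[0x00+5] := {0xf4,0x70,0xda,0xeb,0x51}
#2 dst[0x18+2] := {0x51,0x09}
#3 dst[0x15+6] := {0x3c,0xb9,0x14,0xf4,0x70,0xda}
#4 dst[0x05+3] := {0xb9,0x14,0xf4}
query mem[0x04]=0x51, mem[0x0e]=0x70, mem[0x20]=0x5c, mem[0x02]=0xda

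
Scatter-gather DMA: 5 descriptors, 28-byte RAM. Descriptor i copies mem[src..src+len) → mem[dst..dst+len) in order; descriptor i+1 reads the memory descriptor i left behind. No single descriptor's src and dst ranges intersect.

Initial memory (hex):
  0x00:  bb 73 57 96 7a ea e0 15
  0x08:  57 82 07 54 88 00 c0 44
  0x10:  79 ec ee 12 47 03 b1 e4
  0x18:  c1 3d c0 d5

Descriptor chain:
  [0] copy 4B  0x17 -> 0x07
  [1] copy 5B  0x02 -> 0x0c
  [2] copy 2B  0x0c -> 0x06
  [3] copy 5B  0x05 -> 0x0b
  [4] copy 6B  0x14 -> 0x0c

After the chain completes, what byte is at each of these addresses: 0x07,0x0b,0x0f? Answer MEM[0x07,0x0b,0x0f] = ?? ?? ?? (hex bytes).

  after D0: wrote 4B at 0x07 = e4c13dc0
  after D1: wrote 5B at 0x0c = 57967aeae0
  after D2: wrote 2B at 0x06 = 5796
  after D3: wrote 5B at 0x0b = ea5796c13d
  after D4: wrote 6B at 0x0c = 4703b1e4c13d
query mem[0x07]=0x96, mem[0x0b]=0xea, mem[0x0f]=0xe4

MEM[0x07,0x0b,0x0f] = 96 ea e4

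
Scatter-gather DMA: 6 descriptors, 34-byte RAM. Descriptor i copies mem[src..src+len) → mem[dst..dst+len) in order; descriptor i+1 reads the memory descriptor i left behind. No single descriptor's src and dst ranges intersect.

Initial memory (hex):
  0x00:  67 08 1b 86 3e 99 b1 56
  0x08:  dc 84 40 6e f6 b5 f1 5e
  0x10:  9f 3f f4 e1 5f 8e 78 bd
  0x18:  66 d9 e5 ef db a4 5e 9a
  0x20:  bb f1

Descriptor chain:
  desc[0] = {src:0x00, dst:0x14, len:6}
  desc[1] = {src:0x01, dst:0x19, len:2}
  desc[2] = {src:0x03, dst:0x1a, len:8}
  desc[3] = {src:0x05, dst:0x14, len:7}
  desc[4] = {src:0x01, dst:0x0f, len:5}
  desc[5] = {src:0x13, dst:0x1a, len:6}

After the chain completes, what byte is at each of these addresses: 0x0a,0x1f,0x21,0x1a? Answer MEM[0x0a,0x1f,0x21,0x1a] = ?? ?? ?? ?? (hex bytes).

D0: mem[0x14..0x19] <- [67 08 1b 86 3e 99]
D1: mem[0x19..0x1a] <- [08 1b]
D2: mem[0x1a..0x21] <- [86 3e 99 b1 56 dc 84 40]
D3: mem[0x14..0x1a] <- [99 b1 56 dc 84 40 6e]
D4: mem[0x0f..0x13] <- [08 1b 86 3e 99]
D5: mem[0x1a..0x1f] <- [99 99 b1 56 dc 84]
query mem[0x0a]=0x40, mem[0x1f]=0x84, mem[0x21]=0x40, mem[0x1a]=0x99

MEM[0x0a,0x1f,0x21,0x1a] = 40 84 40 99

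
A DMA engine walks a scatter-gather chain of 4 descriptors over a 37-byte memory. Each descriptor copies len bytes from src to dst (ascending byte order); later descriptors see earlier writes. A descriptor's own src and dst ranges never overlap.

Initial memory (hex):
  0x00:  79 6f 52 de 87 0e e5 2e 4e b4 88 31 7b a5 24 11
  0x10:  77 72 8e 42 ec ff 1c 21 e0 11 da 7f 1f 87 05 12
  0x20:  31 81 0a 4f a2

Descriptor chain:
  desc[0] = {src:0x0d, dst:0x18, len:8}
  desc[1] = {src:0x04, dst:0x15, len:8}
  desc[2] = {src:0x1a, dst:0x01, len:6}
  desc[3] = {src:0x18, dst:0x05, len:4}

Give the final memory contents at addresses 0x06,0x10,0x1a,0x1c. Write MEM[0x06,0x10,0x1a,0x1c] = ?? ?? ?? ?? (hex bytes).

MEM[0x06,0x10,0x1a,0x1c] = 4e 77 b4 31

  after D0: wrote 8B at 0x18 = a5241177728e42ec
  after D1: wrote 8B at 0x15 = 870ee52e4eb48831
  after D2: wrote 6B at 0x01 = b488318e42ec
  after D3: wrote 4B at 0x05 = 2e4eb488
query mem[0x06]=0x4e, mem[0x10]=0x77, mem[0x1a]=0xb4, mem[0x1c]=0x31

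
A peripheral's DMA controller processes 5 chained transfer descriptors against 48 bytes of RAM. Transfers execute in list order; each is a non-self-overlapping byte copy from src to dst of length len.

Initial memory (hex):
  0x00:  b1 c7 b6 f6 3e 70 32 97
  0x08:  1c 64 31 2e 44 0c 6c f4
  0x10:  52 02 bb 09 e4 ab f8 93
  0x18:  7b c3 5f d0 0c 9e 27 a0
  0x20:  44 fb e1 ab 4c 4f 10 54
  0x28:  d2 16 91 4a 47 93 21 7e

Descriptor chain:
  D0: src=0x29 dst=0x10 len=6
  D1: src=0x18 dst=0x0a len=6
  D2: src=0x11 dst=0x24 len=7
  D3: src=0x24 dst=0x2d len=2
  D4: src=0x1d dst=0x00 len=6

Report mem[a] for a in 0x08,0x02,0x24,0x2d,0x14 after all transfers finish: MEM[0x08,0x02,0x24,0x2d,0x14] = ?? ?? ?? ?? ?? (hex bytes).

#0 dst[0x10+6] := {0x16,0x91,0x4a,0x47,0x93,0x21}
#1 dst[0x0a+6] := {0x7b,0xc3,0x5f,0xd0,0x0c,0x9e}
#2 dst[0x24+7] := {0x91,0x4a,0x47,0x93,0x21,0xf8,0x93}
#3 dst[0x2d+2] := {0x91,0x4a}
#4 dst[0x00+6] := {0x9e,0x27,0xa0,0x44,0xfb,0xe1}
query mem[0x08]=0x1c, mem[0x02]=0xa0, mem[0x24]=0x91, mem[0x2d]=0x91, mem[0x14]=0x93

MEM[0x08,0x02,0x24,0x2d,0x14] = 1c a0 91 91 93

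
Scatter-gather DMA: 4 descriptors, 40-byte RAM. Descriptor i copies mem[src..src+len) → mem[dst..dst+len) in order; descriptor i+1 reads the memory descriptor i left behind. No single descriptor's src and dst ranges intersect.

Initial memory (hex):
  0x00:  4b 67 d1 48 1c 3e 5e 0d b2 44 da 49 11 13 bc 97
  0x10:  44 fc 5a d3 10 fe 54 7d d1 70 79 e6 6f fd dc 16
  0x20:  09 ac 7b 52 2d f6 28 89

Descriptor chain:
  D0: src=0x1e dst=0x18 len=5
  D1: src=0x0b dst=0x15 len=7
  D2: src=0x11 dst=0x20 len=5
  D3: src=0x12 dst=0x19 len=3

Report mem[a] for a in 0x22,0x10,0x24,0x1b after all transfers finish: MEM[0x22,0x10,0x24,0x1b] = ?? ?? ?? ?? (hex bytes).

  after D0: wrote 5B at 0x18 = dc1609ac7b
  after D1: wrote 7B at 0x15 = 491113bc9744fc
  after D2: wrote 5B at 0x20 = fc5ad31049
  after D3: wrote 3B at 0x19 = 5ad310
query mem[0x22]=0xd3, mem[0x10]=0x44, mem[0x24]=0x49, mem[0x1b]=0x10

MEM[0x22,0x10,0x24,0x1b] = d3 44 49 10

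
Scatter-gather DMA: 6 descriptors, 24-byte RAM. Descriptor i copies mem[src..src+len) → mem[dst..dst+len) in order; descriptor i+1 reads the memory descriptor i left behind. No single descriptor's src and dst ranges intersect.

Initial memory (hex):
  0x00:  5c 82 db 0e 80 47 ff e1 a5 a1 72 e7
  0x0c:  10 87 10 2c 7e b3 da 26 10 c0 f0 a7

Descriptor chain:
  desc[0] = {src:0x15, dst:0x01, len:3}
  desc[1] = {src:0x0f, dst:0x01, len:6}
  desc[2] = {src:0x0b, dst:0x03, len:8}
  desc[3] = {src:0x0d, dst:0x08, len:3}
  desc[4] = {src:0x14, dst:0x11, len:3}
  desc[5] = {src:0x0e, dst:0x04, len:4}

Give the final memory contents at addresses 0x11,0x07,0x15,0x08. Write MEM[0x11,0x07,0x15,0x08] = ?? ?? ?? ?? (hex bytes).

MEM[0x11,0x07,0x15,0x08] = 10 10 c0 87

  after D0: wrote 3B at 0x01 = c0f0a7
  after D1: wrote 6B at 0x01 = 2c7eb3da2610
  after D2: wrote 8B at 0x03 = e71087102c7eb3da
  after D3: wrote 3B at 0x08 = 87102c
  after D4: wrote 3B at 0x11 = 10c0f0
  after D5: wrote 4B at 0x04 = 102c7e10
query mem[0x11]=0x10, mem[0x07]=0x10, mem[0x15]=0xc0, mem[0x08]=0x87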